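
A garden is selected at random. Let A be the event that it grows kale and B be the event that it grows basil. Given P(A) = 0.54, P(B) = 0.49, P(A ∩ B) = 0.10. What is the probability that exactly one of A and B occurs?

P(exactly one) = 0.54 + 0.49 − 2·0.10 = 0.83

0.83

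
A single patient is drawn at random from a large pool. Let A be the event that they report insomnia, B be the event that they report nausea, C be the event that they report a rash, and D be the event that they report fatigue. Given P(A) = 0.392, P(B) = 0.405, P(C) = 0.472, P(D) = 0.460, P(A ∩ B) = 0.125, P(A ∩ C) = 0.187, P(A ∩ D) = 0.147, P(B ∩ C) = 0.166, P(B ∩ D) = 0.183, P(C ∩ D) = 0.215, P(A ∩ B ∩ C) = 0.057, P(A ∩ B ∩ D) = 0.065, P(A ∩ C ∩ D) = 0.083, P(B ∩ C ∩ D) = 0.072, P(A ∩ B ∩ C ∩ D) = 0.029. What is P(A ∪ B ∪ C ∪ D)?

By inclusion–exclusion:
P(A ∪ B ∪ C ∪ D) = 0.392 + 0.405 + 0.472 + 0.460 − 0.125 − 0.187 − 0.147 − 0.166 − 0.183 − 0.215 + 0.057 + 0.065 + 0.083 + 0.072 − 0.029 = 0.954

0.954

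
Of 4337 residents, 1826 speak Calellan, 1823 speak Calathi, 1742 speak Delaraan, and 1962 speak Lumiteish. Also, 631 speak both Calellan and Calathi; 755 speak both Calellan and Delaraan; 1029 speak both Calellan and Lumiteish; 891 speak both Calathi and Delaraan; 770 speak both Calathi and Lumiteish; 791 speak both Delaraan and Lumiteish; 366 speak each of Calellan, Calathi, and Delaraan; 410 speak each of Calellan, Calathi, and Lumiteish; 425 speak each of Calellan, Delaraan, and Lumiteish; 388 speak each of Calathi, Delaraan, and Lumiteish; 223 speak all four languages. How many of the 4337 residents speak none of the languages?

485

By inclusion-exclusion,
N(≥1) = 1826 + 1823 + 1742 + 1962 − 631 − 755 − 1029 − 891 − 770 − 791 + 366 + 410 + 425 + 388 − 223 = 3852
None: 4337 − 3852 = 485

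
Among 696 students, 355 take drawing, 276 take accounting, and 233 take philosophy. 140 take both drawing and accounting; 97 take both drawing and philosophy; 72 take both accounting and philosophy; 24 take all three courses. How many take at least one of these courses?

Using inclusion–exclusion:
N(≥1) = 355 + 276 + 233 − 140 − 97 − 72 + 24 = 579

579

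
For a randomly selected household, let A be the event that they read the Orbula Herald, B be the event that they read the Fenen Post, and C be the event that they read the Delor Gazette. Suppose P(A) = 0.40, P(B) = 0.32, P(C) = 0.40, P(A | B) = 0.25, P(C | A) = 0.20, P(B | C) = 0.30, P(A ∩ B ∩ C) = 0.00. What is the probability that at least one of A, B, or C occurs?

P(A ∩ B) = P(B)·P(A|B) = 0.32 × 0.25 = 0.08
P(A ∩ C) = P(A)·P(C|A) = 0.40 × 0.20 = 0.08
P(B ∩ C) = P(C)·P(B|C) = 0.40 × 0.30 = 0.12
Using inclusion–exclusion:
P(A ∪ B ∪ C) = 0.40 + 0.32 + 0.40 − 0.08 − 0.08 − 0.12 + 0.00 = 0.84

0.84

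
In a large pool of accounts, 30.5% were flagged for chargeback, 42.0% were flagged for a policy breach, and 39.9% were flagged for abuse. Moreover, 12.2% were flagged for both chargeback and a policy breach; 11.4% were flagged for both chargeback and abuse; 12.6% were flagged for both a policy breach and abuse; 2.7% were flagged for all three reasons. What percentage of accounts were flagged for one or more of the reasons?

78.9%

Apply inclusion-exclusion:
P(union) = 30.5 + 42.0 + 39.9 − 12.2 − 11.4 − 12.6 + 2.7 = 78.9%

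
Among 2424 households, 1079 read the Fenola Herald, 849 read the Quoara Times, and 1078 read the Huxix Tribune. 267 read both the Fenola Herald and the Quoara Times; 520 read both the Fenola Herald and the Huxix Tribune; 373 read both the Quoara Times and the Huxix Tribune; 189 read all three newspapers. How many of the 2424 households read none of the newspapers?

389

By inclusion–exclusion:
|union| = 1079 + 849 + 1078 − 267 − 520 − 373 + 189 = 2035
None: 2424 − 2035 = 389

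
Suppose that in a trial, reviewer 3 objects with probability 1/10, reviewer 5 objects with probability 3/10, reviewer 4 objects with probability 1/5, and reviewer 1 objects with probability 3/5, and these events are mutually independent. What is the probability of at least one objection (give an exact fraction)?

P(none) = (1 − 1/10) × (1 − 3/10) × (1 − 1/5) × (1 − 3/5) = 9/10 × 7/10 × 4/5 × 2/5 = 126/625
P(at least one) = 1 − 126/625 = 499/625

499/625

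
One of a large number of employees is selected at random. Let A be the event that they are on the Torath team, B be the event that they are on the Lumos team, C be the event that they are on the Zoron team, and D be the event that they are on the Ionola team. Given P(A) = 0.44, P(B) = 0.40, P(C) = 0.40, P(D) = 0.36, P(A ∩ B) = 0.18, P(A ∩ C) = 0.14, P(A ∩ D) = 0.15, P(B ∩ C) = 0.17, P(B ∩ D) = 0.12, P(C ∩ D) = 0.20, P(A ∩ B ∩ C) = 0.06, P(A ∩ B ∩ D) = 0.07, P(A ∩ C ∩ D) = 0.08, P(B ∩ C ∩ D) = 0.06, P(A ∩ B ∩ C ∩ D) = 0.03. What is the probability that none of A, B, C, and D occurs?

0.12

Apply inclusion-exclusion:
P(A ∪ B ∪ C ∪ D) = 0.44 + 0.40 + 0.40 + 0.36 − 0.18 − 0.14 − 0.15 − 0.17 − 0.12 − 0.20 + 0.06 + 0.07 + 0.08 + 0.06 − 0.03 = 0.88
P(none) = 1 − 0.88 = 0.12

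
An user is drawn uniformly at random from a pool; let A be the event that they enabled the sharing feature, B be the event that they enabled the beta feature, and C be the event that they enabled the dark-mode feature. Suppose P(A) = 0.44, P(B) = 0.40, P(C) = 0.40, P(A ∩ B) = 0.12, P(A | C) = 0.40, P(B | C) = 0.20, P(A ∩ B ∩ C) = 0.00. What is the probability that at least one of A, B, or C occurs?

P(A ∩ C) = P(C)·P(A|C) = 0.40 × 0.40 = 0.16
P(B ∩ C) = P(C)·P(B|C) = 0.40 × 0.20 = 0.08
By inclusion–exclusion:
P(A ∪ B ∪ C) = 0.44 + 0.40 + 0.40 − 0.12 − 0.16 − 0.08 + 0.00 = 0.88

0.88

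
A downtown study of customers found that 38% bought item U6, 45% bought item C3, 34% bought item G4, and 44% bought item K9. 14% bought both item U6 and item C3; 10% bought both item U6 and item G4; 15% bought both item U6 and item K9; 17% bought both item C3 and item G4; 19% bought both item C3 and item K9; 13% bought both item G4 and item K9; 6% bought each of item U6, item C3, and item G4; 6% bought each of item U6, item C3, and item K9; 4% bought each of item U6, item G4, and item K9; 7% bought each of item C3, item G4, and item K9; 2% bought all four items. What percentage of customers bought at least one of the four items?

P(at least one) = 38 + 45 + 34 + 44 − 14 − 10 − 15 − 17 − 19 − 13 + 6 + 6 + 4 + 7 − 2 = 94%

94%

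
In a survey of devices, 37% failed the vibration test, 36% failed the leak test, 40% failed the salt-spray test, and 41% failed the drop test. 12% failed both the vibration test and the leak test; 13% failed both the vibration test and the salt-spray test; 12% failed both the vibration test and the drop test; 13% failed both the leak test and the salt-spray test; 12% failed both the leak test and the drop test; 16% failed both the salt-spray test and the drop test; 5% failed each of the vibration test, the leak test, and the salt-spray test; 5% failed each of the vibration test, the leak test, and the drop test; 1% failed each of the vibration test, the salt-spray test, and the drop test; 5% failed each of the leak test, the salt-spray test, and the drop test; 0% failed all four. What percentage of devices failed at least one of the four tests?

92%

By inclusion–exclusion:
P(at least one) = 37 + 36 + 40 + 41 − 12 − 13 − 12 − 13 − 12 − 16 + 5 + 5 + 1 + 5 − 0 = 92%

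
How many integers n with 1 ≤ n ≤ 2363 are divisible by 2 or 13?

1272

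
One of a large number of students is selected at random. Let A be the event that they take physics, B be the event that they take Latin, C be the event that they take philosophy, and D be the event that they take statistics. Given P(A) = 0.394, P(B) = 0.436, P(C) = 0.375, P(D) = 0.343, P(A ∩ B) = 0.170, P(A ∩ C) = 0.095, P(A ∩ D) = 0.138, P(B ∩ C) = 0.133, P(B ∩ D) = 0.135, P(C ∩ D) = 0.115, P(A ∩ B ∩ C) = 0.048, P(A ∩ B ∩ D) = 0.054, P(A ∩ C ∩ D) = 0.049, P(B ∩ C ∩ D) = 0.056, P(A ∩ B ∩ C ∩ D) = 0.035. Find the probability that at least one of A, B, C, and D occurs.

0.934

P(A ∪ B ∪ C ∪ D) = 0.394 + 0.436 + 0.375 + 0.343 − 0.170 − 0.095 − 0.138 − 0.133 − 0.135 − 0.115 + 0.048 + 0.054 + 0.049 + 0.056 − 0.035 = 0.934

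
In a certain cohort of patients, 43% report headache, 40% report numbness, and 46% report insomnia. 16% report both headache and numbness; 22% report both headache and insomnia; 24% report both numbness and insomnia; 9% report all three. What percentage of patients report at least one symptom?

76%

P(at least one) = 43 + 40 + 46 − 16 − 22 − 24 + 9 = 76%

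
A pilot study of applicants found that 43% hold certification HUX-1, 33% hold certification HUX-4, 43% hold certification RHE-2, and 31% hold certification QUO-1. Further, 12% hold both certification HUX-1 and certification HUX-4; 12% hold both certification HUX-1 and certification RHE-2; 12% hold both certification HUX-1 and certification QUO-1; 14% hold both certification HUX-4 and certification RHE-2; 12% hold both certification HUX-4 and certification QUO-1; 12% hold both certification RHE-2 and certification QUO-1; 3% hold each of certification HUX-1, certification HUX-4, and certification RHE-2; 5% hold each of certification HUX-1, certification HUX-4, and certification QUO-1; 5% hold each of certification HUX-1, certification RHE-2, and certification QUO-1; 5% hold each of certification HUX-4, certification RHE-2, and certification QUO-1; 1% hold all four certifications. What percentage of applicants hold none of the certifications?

P(at least one) = 43 + 33 + 43 + 31 − 12 − 12 − 12 − 14 − 12 − 12 + 3 + 5 + 5 + 5 − 1 = 93%
P(none) = 100% − 93% = 7%

7%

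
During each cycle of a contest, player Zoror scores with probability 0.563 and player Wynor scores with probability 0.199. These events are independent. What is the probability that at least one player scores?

P(none) = (1 − 0.563) × (1 − 0.199) = 0.437 × 0.801 = 0.350037
P(at least one) = 1 − 0.350037 = 0.649963

0.649963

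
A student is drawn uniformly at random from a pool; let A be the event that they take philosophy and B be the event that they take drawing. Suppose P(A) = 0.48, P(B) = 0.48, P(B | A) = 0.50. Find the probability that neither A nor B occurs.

P(A ∩ B) = P(A)·P(B|A) = 0.48 × 0.50 = 0.24
Inclusion–exclusion gives
P(A ∪ B) = 0.48 + 0.48 − 0.24 = 0.72
P(none) = 1 − 0.72 = 0.28

0.28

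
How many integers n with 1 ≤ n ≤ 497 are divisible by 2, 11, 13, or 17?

301

Inclusion–exclusion gives
⌊497/2⌋ + ⌊497/11⌋ + ⌊497/13⌋ + ⌊497/17⌋ − ⌊497/22⌋ − ⌊497/26⌋ − ⌊497/34⌋ − ⌊497/143⌋ − ⌊497/187⌋ − ⌊497/221⌋ + ⌊497/286⌋ + ⌊497/374⌋ + ⌊497/442⌋ + ⌊497/2431⌋ − ⌊497/4862⌋ = 248 + 45 + 38 + 29 − 22 − 19 − 14 − 3 − 2 − 2 + 1 + 1 + 1 + 0 − 0 = 301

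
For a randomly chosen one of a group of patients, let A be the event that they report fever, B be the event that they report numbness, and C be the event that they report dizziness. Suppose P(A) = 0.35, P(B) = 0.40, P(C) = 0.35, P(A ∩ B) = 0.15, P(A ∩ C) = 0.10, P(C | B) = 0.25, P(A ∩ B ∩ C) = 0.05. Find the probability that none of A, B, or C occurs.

0.20

P(B ∩ C) = P(B)·P(C|B) = 0.40 × 0.25 = 0.10
By inclusion-exclusion,
P(A ∪ B ∪ C) = 0.35 + 0.40 + 0.35 − 0.15 − 0.10 − 0.10 + 0.05 = 0.80
P(none) = 1 − 0.80 = 0.20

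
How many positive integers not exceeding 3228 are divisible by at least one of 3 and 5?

1076 + 645 − 215 = 1506

1506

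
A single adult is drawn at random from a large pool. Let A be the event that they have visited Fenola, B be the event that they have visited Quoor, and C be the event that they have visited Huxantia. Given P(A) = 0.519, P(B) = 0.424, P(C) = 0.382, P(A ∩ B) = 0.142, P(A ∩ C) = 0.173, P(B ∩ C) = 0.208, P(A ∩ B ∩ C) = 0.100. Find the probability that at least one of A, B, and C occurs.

0.902

By inclusion-exclusion,
P(A ∪ B ∪ C) = 0.519 + 0.424 + 0.382 − 0.142 − 0.173 − 0.208 + 0.100 = 0.902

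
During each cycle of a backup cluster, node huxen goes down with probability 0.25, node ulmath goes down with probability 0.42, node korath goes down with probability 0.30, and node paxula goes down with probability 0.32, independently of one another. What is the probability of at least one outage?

P(none) = (1 − 0.25) × (1 − 0.42) × (1 − 0.30) × (1 − 0.32) = 0.75 × 0.58 × 0.70 × 0.68 = 0.20706
P(at least one) = 1 − 0.20706 = 0.79294

0.79294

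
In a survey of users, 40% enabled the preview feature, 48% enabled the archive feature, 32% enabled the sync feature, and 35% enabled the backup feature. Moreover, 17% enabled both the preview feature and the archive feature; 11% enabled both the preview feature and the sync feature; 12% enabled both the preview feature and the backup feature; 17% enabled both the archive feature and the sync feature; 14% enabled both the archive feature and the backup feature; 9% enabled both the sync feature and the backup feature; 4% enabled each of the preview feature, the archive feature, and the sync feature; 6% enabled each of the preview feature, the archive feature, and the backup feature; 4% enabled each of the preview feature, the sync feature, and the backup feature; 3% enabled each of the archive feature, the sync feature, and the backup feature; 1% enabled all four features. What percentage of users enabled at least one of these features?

91%

P(at least one) = 40 + 48 + 32 + 35 − 17 − 11 − 12 − 17 − 14 − 9 + 4 + 6 + 4 + 3 − 1 = 91%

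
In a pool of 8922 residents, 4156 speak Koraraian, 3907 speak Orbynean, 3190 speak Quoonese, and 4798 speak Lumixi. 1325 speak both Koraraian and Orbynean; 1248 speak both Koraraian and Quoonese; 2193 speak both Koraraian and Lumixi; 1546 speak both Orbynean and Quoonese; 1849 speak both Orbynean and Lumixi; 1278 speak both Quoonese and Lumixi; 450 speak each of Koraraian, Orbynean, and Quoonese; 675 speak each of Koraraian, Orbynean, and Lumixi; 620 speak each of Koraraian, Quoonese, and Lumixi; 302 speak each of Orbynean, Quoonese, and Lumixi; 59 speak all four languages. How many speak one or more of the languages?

8600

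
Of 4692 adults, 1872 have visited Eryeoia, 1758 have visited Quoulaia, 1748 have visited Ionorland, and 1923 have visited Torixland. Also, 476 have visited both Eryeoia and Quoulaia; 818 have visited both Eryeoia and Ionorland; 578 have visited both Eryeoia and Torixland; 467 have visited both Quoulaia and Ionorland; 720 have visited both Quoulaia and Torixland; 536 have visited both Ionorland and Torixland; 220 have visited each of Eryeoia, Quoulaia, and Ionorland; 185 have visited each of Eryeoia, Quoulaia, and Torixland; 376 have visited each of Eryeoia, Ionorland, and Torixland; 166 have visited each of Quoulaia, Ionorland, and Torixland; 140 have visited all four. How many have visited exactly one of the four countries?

Using the inclusion–exclusion count for exactly one event:
N(exactly one) = 1872 + 1758 + 1748 + 1923 − 2·476 − 2·818 − 2·578 − 2·467 − 2·720 − 2·536 + 3·220 + 3·185 + 3·376 + 3·166 − 4·140 = 2392

2392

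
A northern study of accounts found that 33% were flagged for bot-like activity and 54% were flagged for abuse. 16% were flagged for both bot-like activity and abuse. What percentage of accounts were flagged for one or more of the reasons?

71%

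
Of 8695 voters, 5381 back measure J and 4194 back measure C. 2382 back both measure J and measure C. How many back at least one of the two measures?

N(≥1) = 5381 + 4194 − 2382 = 7193

7193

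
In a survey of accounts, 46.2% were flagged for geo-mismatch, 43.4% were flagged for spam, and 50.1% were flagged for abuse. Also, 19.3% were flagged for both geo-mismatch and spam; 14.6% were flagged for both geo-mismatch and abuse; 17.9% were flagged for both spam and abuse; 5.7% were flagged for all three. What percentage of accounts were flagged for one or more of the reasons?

By inclusion–exclusion:
P(at least one) = 46.2 + 43.4 + 50.1 − 19.3 − 14.6 − 17.9 + 5.7 = 93.6%

93.6%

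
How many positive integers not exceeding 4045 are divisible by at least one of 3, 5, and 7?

2196

By inclusion-exclusion,
1348 + 809 + 577 − 269 − 192 − 115 + 38 = 2196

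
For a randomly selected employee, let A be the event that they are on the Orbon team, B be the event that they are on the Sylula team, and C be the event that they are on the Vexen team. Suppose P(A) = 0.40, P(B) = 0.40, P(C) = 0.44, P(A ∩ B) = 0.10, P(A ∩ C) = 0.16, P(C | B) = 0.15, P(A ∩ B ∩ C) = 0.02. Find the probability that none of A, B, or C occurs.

0.06

P(B ∩ C) = P(B)·P(C|B) = 0.40 × 0.15 = 0.06
By inclusion-exclusion,
P(A ∪ B ∪ C) = 0.40 + 0.40 + 0.44 − 0.10 − 0.16 − 0.06 + 0.02 = 0.94
P(none) = 1 − 0.94 = 0.06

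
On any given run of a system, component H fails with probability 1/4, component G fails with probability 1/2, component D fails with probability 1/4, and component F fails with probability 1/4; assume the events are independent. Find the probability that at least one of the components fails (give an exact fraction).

101/128

P(none) = (1 − 1/4) × (1 − 1/2) × (1 − 1/4) × (1 − 1/4) = 3/4 × 1/2 × 3/4 × 3/4 = 27/128
P(at least one) = 1 − 27/128 = 101/128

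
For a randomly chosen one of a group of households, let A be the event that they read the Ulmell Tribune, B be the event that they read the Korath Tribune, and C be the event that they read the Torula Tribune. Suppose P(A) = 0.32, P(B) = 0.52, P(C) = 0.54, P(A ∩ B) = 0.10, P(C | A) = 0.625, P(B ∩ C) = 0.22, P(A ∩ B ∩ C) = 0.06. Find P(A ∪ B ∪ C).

0.92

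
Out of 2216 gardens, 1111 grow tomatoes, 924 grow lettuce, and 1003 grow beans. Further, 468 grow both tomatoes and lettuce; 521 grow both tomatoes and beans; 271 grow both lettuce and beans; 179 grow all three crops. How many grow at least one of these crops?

Inclusion–exclusion gives
|union| = 1111 + 924 + 1003 − 468 − 521 − 271 + 179 = 1957

1957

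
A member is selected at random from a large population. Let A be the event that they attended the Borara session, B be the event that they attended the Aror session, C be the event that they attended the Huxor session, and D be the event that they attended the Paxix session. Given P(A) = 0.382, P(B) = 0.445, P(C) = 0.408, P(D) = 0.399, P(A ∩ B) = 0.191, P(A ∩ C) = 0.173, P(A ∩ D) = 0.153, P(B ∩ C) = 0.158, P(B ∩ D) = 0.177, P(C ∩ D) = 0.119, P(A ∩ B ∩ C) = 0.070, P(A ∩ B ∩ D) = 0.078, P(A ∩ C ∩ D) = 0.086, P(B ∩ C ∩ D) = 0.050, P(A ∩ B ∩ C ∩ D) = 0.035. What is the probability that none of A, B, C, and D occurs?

0.088

P(A ∪ B ∪ C ∪ D) = 0.382 + 0.445 + 0.408 + 0.399 − 0.191 − 0.173 − 0.153 − 0.158 − 0.177 − 0.119 + 0.070 + 0.078 + 0.086 + 0.050 − 0.035 = 0.912
P(none) = 1 − 0.912 = 0.088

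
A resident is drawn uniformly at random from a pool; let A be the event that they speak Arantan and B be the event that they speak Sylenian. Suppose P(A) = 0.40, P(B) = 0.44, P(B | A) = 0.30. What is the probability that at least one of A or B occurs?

0.72

P(A ∩ B) = P(A)·P(B|A) = 0.40 × 0.30 = 0.12
P(A ∪ B) = 0.40 + 0.44 − 0.12 = 0.72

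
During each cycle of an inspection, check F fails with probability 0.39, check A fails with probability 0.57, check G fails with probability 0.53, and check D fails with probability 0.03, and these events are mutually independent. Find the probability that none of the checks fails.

0.11958257

P(none) = (1 − 0.39) × (1 − 0.57) × (1 − 0.53) × (1 − 0.03) = 0.61 × 0.43 × 0.47 × 0.97 = 0.11958257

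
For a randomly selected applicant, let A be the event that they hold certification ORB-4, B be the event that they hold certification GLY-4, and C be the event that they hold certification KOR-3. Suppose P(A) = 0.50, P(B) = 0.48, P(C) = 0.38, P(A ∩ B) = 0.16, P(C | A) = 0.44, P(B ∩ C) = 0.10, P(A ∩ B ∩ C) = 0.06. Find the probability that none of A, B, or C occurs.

0.06

P(A ∩ C) = P(A)·P(C|A) = 0.50 × 0.44 = 0.22
Apply inclusion-exclusion:
P(A ∪ B ∪ C) = 0.50 + 0.48 + 0.38 − 0.16 − 0.22 − 0.10 + 0.06 = 0.94
P(none) = 1 − 0.94 = 0.06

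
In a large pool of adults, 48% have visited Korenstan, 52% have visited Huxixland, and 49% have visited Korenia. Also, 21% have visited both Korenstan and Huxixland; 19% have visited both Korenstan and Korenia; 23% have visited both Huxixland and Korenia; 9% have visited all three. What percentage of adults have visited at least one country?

P(≥1) = 48 + 52 + 49 − 21 − 19 − 23 + 9 = 95%

95%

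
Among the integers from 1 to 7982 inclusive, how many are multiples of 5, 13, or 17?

Using inclusion–exclusion:
1596 + 614 + 469 − 122 − 93 − 36 + 7 = 2435

2435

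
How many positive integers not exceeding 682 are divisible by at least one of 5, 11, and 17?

floor(682/5) + floor(682/11) + floor(682/17) − floor(682/55) − floor(682/85) − floor(682/187) + floor(682/935) = 136 + 62 + 40 − 12 − 8 − 3 + 0 = 215

215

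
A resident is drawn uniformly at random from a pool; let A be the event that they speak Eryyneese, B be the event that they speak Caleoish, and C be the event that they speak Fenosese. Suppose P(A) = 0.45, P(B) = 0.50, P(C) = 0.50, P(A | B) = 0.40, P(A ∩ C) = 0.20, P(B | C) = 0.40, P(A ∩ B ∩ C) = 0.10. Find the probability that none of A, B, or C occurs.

P(A ∩ B) = P(B)·P(A|B) = 0.50 × 0.40 = 0.20
P(B ∩ C) = P(C)·P(B|C) = 0.50 × 0.40 = 0.20
P(A ∪ B ∪ C) = 0.45 + 0.50 + 0.50 − 0.20 − 0.20 − 0.20 + 0.10 = 0.95
P(none) = 1 − 0.95 = 0.05

0.05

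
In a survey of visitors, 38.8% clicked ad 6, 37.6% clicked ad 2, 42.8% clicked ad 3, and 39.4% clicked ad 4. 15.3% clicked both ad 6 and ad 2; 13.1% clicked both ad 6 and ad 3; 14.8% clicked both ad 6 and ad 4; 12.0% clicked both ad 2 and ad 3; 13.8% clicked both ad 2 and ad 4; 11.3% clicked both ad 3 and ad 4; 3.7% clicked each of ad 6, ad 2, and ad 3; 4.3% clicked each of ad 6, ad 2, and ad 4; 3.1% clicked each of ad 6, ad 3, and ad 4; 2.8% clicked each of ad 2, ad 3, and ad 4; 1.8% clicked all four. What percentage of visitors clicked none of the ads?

9.6%

P(≥1) = 38.8 + 37.6 + 42.8 + 39.4 − 15.3 − 13.1 − 14.8 − 12.0 − 13.8 − 11.3 + 3.7 + 4.3 + 3.1 + 2.8 − 1.8 = 90.4%
P(none) = 100% − 90.4% = 9.6%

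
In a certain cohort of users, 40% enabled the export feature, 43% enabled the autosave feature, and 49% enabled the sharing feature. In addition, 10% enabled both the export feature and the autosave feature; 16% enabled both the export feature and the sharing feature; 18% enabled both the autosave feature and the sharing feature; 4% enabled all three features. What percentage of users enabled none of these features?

8%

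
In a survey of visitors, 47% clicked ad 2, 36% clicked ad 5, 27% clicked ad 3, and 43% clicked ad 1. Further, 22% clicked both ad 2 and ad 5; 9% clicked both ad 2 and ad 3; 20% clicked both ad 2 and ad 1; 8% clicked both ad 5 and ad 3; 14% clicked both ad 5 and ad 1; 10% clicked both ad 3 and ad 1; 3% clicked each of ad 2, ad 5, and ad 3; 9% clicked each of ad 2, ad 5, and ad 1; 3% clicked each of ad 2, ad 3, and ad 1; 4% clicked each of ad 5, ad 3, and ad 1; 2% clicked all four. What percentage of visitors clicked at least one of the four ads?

87%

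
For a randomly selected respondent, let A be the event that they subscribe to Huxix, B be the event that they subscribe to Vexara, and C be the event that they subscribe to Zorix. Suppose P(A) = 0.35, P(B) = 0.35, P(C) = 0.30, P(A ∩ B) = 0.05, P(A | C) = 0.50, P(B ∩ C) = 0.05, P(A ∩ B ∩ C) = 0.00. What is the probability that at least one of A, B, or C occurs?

P(A ∩ C) = P(C)·P(A|C) = 0.30 × 0.50 = 0.15
By inclusion–exclusion:
P(A ∪ B ∪ C) = 0.35 + 0.35 + 0.30 − 0.05 − 0.15 − 0.05 + 0.00 = 0.75

0.75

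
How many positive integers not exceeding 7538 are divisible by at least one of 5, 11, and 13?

2477

floor(7538/5) + floor(7538/11) + floor(7538/13) − floor(7538/55) − floor(7538/65) − floor(7538/143) + floor(7538/715) = 1507 + 685 + 579 − 137 − 115 − 52 + 10 = 2477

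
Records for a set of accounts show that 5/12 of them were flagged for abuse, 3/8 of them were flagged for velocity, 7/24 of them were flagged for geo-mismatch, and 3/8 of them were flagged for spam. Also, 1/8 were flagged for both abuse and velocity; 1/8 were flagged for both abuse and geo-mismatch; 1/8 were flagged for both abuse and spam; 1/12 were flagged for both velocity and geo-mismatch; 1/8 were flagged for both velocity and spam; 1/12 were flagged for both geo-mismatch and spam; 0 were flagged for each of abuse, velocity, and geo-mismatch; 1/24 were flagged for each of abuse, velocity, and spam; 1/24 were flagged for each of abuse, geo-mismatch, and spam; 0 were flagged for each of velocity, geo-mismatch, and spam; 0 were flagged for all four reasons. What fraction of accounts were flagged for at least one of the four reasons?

7/8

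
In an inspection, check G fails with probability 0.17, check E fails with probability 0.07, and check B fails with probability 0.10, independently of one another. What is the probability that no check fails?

0.69471

Independence gives P(none) = ∏(1 − pᵢ).
P(none) = (1 − 0.17) × (1 − 0.07) × (1 − 0.10) = 0.83 × 0.93 × 0.90 = 0.69471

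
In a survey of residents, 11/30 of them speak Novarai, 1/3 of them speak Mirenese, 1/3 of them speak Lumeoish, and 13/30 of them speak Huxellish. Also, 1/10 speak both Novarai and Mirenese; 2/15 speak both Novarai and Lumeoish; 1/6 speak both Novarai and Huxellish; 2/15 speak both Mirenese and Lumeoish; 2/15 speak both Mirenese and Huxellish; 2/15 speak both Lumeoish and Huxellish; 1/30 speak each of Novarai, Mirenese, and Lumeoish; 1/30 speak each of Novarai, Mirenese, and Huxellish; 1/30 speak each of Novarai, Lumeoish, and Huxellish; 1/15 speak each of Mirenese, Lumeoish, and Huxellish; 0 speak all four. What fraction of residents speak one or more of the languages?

Inclusion–exclusion gives
P(≥1) = 11/30 + 1/3 + 1/3 + 13/30 − 1/10 − 2/15 − 1/6 − 2/15 − 2/15 − 2/15 + 1/30 + 1/30 + 1/30 + 1/15 − 0 = 5/6

5/6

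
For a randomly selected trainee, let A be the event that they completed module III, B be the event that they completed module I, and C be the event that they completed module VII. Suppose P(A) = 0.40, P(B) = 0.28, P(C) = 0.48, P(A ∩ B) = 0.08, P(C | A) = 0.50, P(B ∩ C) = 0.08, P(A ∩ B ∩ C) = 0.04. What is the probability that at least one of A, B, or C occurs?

0.84

P(A ∩ C) = P(A)·P(C|A) = 0.40 × 0.50 = 0.20
Using inclusion–exclusion:
P(A ∪ B ∪ C) = 0.40 + 0.28 + 0.48 − 0.08 − 0.20 − 0.08 + 0.04 = 0.84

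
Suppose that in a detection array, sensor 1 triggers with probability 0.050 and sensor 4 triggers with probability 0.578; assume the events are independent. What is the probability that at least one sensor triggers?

0.5991

P(none) = (1 − 0.050) × (1 − 0.578) = 0.950 × 0.422 = 0.4009
P(at least one) = 1 − 0.4009 = 0.5991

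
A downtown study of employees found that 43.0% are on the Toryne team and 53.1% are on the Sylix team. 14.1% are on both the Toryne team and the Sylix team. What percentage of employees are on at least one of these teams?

82.0%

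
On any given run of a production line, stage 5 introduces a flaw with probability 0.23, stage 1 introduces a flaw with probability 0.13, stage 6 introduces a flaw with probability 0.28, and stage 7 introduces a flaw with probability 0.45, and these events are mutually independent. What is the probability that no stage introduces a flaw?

0.2652804

P(none) = (1 − 0.23) × (1 − 0.13) × (1 − 0.28) × (1 − 0.45) = 0.77 × 0.87 × 0.72 × 0.55 = 0.2652804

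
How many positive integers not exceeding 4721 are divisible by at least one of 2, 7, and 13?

2853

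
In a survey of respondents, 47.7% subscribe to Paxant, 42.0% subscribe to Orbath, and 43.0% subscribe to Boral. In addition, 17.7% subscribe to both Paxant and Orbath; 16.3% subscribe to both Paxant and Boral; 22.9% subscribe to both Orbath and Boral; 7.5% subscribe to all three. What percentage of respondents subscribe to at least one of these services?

83.3%

P(at least one) = 47.7 + 42.0 + 43.0 − 17.7 − 16.3 − 22.9 + 7.5 = 83.3%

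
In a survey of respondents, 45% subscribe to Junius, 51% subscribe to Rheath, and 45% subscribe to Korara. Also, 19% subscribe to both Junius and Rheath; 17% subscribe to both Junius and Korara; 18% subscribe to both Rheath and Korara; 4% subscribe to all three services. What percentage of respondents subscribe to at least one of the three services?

91%

Using inclusion–exclusion:
P(at least one) = 45 + 51 + 45 − 19 − 17 − 18 + 4 = 91%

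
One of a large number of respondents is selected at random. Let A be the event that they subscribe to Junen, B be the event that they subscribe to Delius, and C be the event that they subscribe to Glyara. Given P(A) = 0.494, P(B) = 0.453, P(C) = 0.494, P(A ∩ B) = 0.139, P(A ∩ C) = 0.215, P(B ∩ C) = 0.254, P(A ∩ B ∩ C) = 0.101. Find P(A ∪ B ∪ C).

Inclusion–exclusion gives
P(A ∪ B ∪ C) = 0.494 + 0.453 + 0.494 − 0.139 − 0.215 − 0.254 + 0.101 = 0.934

0.934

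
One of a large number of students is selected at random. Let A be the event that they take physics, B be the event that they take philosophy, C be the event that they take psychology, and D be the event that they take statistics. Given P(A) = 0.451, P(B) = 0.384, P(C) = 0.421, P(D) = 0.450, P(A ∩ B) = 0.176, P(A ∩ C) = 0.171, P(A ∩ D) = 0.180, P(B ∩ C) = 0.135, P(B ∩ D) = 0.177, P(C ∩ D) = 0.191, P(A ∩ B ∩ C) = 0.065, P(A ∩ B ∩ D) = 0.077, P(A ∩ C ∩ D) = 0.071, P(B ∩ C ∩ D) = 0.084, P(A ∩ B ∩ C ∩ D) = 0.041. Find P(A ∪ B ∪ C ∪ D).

P(A ∪ B ∪ C ∪ D) = 0.451 + 0.384 + 0.421 + 0.450 − 0.176 − 0.171 − 0.180 − 0.135 − 0.177 − 0.191 + 0.065 + 0.077 + 0.071 + 0.084 − 0.041 = 0.932

0.932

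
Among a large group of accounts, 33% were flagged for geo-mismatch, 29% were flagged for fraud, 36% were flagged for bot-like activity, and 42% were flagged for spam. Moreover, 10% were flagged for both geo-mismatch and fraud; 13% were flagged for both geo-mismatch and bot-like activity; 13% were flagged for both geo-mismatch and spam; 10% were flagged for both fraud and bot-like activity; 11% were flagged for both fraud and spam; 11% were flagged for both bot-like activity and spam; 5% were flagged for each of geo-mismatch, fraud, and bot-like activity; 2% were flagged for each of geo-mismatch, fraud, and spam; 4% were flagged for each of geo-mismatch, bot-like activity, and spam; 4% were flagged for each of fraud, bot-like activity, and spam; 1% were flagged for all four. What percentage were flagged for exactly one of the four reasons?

P(exactly one) = 33 + 29 + 36 + 42 − 2·10 − 2·13 − 2·13 − 2·10 − 2·11 − 2·11 + 3·5 + 3·2 + 3·4 + 3·4 − 4·1 = 45%

45%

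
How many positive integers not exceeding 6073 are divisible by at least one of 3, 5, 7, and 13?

Apply inclusion-exclusion:
floor(6073/3) + floor(6073/5) + floor(6073/7) + floor(6073/13) − floor(6073/15) − floor(6073/21) − floor(6073/39) − floor(6073/35) − floor(6073/65) − floor(6073/91) + floor(6073/105) + floor(6073/195) + floor(6073/273) + floor(6073/455) − floor(6073/1365) = 2024 + 1214 + 867 + 467 − 404 − 289 − 155 − 173 − 93 − 66 + 57 + 31 + 22 + 13 − 4 = 3511

3511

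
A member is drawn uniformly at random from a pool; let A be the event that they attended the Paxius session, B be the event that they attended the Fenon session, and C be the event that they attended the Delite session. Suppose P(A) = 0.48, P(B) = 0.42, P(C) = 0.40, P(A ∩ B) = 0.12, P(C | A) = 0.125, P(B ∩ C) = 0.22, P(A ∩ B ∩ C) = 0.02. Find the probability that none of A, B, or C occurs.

P(A ∩ C) = P(A)·P(C|A) = 0.48 × 0.125 = 0.06
P(A ∪ B ∪ C) = 0.48 + 0.42 + 0.40 − 0.12 − 0.06 − 0.22 + 0.02 = 0.92
P(none) = 1 − 0.92 = 0.08

0.08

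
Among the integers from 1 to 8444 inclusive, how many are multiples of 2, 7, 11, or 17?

5347

floor(8444/2) + floor(8444/7) + floor(8444/11) + floor(8444/17) − floor(8444/14) − floor(8444/22) − floor(8444/34) − floor(8444/77) − floor(8444/119) − floor(8444/187) + floor(8444/154) + floor(8444/238) + floor(8444/374) + floor(8444/1309) − floor(8444/2618) = 4222 + 1206 + 767 + 496 − 603 − 383 − 248 − 109 − 70 − 45 + 54 + 35 + 22 + 6 − 3 = 5347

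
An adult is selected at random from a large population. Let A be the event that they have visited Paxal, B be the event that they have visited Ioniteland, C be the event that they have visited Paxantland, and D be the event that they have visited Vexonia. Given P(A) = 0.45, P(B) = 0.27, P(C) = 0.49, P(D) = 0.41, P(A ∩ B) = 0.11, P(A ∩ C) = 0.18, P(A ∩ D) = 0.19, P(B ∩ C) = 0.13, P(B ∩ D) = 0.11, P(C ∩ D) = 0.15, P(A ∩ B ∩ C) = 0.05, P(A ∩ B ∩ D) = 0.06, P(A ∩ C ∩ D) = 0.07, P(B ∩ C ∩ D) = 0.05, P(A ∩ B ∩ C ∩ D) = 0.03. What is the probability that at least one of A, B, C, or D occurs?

0.95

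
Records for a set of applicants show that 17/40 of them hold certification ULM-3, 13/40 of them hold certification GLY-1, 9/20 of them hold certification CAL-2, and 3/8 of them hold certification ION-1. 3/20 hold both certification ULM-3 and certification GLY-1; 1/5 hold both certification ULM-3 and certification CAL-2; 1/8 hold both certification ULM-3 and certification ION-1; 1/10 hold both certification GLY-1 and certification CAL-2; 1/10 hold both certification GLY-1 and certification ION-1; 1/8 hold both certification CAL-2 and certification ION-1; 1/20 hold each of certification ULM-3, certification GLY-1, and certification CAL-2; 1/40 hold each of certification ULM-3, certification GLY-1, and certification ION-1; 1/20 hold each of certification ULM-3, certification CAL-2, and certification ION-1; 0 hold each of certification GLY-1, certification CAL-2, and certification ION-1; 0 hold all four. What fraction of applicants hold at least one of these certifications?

P(union) = 17/40 + 13/40 + 9/20 + 3/8 − 3/20 − 1/5 − 1/8 − 1/10 − 1/10 − 1/8 + 1/20 + 1/40 + 1/20 + 0 − 0 = 9/10

9/10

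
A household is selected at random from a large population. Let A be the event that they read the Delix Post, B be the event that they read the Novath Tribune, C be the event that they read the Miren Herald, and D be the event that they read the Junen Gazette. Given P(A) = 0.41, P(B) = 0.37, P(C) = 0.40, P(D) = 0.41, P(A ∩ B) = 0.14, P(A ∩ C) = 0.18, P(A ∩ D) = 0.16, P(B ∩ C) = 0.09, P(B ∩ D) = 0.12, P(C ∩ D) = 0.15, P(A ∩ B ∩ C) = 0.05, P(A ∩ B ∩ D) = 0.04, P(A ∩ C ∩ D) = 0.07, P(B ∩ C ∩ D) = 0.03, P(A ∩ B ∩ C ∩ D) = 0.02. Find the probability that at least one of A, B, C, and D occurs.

P(A ∪ B ∪ C ∪ D) = 0.41 + 0.37 + 0.40 + 0.41 − 0.14 − 0.18 − 0.16 − 0.09 − 0.12 − 0.15 + 0.05 + 0.04 + 0.07 + 0.03 − 0.02 = 0.92

0.92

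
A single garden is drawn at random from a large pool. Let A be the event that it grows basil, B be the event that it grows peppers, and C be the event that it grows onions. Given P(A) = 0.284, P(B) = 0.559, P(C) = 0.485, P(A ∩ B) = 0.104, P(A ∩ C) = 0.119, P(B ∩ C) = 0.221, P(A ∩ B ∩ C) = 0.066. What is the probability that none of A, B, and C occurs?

0.050

P(A ∪ B ∪ C) = 0.284 + 0.559 + 0.485 − 0.104 − 0.119 − 0.221 + 0.066 = 0.950
P(none) = 1 − 0.950 = 0.050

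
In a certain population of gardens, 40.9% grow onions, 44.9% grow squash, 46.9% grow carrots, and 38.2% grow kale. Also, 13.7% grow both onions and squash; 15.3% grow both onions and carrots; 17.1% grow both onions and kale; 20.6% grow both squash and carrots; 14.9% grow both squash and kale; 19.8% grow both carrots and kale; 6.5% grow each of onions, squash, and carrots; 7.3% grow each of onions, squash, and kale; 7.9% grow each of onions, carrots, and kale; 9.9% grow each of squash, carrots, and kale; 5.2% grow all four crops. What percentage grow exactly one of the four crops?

Using the inclusion–exclusion count for exactly one event:
P(exactly one) = 40.9 + 44.9 + 46.9 + 38.2 − 2·13.7 − 2·15.3 − 2·17.1 − 2·20.6 − 2·14.9 − 2·19.8 + 3·6.5 + 3·7.3 + 3·7.9 + 3·9.9 − 4·5.2 = 42.1%

42.1%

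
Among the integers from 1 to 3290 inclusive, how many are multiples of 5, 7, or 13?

By inclusion–exclusion:
⌊3290/5⌋ + ⌊3290/7⌋ + ⌊3290/13⌋ − ⌊3290/35⌋ − ⌊3290/65⌋ − ⌊3290/91⌋ + ⌊3290/455⌋ = 658 + 470 + 253 − 94 − 50 − 36 + 7 = 1208

1208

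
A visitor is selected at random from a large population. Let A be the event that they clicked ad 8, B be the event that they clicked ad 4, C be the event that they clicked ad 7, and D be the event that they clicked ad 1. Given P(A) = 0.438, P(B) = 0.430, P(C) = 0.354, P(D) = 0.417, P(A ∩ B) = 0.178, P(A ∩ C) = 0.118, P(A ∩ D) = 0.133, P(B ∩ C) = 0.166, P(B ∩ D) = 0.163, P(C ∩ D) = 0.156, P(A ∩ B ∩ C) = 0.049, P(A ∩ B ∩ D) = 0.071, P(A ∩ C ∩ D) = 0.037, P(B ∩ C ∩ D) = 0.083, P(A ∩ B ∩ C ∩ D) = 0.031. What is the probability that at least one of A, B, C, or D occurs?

P(A ∪ B ∪ C ∪ D) = 0.438 + 0.430 + 0.354 + 0.417 − 0.178 − 0.118 − 0.133 − 0.166 − 0.163 − 0.156 + 0.049 + 0.071 + 0.037 + 0.083 − 0.031 = 0.934

0.934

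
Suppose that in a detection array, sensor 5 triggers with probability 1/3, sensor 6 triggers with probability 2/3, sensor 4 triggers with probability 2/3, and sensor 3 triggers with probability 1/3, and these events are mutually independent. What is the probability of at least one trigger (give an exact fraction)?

77/81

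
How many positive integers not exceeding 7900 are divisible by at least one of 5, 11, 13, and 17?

1580 + 718 + 607 + 464 − 143 − 121 − 92 − 55 − 42 − 35 + 11 + 8 + 7 + 3 − 0 = 2910

2910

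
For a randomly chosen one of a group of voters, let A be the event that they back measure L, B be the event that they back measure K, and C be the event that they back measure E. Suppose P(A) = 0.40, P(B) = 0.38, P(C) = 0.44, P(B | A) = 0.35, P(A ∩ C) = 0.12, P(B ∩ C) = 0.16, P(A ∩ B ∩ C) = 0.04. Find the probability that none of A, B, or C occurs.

0.16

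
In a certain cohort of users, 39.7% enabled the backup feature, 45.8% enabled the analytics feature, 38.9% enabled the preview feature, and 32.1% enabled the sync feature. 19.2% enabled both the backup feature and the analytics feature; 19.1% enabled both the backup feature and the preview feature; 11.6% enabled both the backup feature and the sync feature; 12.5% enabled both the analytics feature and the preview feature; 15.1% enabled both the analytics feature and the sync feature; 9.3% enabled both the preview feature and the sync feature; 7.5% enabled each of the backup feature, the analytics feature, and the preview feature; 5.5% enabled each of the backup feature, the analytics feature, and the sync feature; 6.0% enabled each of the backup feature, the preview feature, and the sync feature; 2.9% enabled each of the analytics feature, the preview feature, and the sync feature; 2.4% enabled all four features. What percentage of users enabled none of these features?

10.8%

P(at least one) = 39.7 + 45.8 + 38.9 + 32.1 − 19.2 − 19.1 − 11.6 − 12.5 − 15.1 − 9.3 + 7.5 + 5.5 + 6.0 + 2.9 − 2.4 = 89.2%
P(none) = 100% − 89.2% = 10.8%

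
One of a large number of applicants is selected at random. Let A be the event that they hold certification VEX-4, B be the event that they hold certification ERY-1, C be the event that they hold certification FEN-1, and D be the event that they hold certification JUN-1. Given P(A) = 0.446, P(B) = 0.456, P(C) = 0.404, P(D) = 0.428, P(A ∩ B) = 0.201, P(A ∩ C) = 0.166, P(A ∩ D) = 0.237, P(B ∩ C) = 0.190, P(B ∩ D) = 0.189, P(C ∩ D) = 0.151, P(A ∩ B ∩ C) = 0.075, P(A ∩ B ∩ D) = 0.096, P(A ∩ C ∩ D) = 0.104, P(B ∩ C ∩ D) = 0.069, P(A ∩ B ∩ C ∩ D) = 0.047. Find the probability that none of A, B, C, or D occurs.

By inclusion-exclusion,
P(A ∪ B ∪ C ∪ D) = 0.446 + 0.456 + 0.404 + 0.428 − 0.201 − 0.166 − 0.237 − 0.190 − 0.189 − 0.151 + 0.075 + 0.096 + 0.104 + 0.069 − 0.047 = 0.897
P(none) = 1 − 0.897 = 0.103

0.103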